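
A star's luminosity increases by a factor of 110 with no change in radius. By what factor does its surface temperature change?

P ∝ T⁴ ⇒ T ∝ P^(1/4), so T scales by (110)^(1/4) = 3.24.

factor ≈ 3.24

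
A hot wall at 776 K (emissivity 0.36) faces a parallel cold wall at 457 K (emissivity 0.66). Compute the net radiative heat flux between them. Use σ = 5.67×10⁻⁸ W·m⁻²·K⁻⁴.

q ≈ 5490 W/m²

For two large parallel gray plates, q = σ(T₁⁴ − T₂⁴) / (1/ε₁ + 1/ε₂ − 1).
1/ε₁ + 1/ε₂ − 1 = 1/0.36 + 1/0.66 − 1 = 3.293.
T₁⁴ − T₂⁴ = 3.63×10^11 − 4.36×10^10 = 3.19×10^11 K⁴.
q = 5.67×10⁻⁸ × 3.19×10^11 / 3.293 = 5490 W/m².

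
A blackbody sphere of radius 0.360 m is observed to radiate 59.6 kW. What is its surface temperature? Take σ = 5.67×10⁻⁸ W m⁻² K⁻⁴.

A = 4πr² = 4π × (0.360)² = 1.63 m².
From P = σAT⁴, T = (P / σA)^(1/4) = (59600 / (5.67×10⁻⁸ × 1.63))^(1/4).
T = (6.45×10^11)^(1/4) = 896 K.

T ≈ 896 K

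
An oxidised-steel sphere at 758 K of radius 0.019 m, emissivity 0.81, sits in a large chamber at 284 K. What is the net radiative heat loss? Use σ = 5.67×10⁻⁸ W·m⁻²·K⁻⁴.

Q ≈ 67.4 W

A = 4πr² = 4π × (0.019)² = 4.54×10^-3 m².
Q = εσA(T⁴ − T_s⁴). T⁴ − T_s⁴ = (758)⁴ − (284)⁴ = 3.30×10^11 − 6.51×10^9 = 3.24×10^11 K⁴.
Q = 0.81 × 5.67×10⁻⁸ × 4.54×10^-3 × 3.24×10^11 = 67.4 W.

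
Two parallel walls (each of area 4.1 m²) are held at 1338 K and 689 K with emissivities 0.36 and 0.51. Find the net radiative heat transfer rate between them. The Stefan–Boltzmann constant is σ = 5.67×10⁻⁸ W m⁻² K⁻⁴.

Q ≈ 1.85×10^5 W

For two large parallel gray plates, q = σ(T₁⁴ − T₂⁴) / (1/ε₁ + 1/ε₂ − 1).
1/ε₁ + 1/ε₂ − 1 = 1/0.36 + 1/0.51 − 1 = 3.739.
T₁⁴ − T₂⁴ = 3.20×10^12 − 2.25×10^11 = 2.98×10^12 K⁴.
q = 5.67×10⁻⁸ × 2.98×10^12 / 3.739 = 45200 W/m².
Q = q·A = 45200 × 4.1 = 1.85×10^5 W.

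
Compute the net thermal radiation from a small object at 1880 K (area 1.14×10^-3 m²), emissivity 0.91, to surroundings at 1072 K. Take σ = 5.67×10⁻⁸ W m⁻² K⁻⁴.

Q ≈ 657 W

Q = εσA(T⁴ − T_s⁴). T⁴ − T_s⁴ = (1880)⁴ − (1072)⁴ = 1.25×10^13 − 1.32×10^12 = 1.12×10^13 K⁴.
Q = 0.91 × 5.67×10⁻⁸ × 1.14×10^-3 × 1.12×10^13 = 657 W.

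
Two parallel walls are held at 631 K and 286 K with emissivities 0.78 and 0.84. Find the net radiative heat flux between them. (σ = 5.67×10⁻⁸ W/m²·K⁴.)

For two large parallel gray plates, q = σ(T₁⁴ − T₂⁴) / (1/ε₁ + 1/ε₂ − 1).
1/ε₁ + 1/ε₂ − 1 = 1/0.78 + 1/0.84 − 1 = 1.473.
T₁⁴ − T₂⁴ = 1.59×10^11 − 6.69×10^9 = 1.52×10^11 K⁴.
q = 5.67×10⁻⁸ × 1.52×10^11 / 1.473 = 5850 W/m².

q ≈ 5850 W/m²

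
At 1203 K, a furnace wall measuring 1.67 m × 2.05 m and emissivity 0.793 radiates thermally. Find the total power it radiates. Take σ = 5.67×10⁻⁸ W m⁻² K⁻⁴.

P ≈ 3.22×10^5 W

A = 1.67 × 2.05 = 3.42 m².
P = εσAT⁴ = 0.793 × 5.67×10⁻⁸ × 3.42 × (1203)⁴ = 0.793 × 5.67×10⁻⁸ × 3.42 × 2.09×10^12.
P = 3.22×10^5 W.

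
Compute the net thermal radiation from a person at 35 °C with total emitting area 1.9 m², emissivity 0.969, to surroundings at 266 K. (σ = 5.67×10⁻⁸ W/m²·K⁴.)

Convert: 35 °C = 308 K.
Q = εσA(T⁴ − T_s⁴). T⁴ − T_s⁴ = (308)⁴ − (266)⁴ = 9.00×10^9 − 5.01×10^9 = 3.99×10^9 K⁴.
Q = 0.969 × 5.67×10⁻⁸ × 1.90 × 3.99×10^9 = 417 W.

Q ≈ 417 W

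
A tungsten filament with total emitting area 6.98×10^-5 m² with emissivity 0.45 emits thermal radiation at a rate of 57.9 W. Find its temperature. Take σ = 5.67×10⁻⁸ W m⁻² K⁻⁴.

From P = εσAT⁴, T = (P / εσA)^(1/4) = (57.9 / (0.45 × 5.67×10⁻⁸ × 6.98×10^-5))^(1/4).
T = (3.25×10^13)^(1/4) = 2390 K.

T ≈ 2390 K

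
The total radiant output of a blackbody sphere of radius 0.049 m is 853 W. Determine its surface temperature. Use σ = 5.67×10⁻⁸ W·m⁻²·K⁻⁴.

T ≈ 840 K

A = 4πr² = 4π × (0.049)² = 0.0302 m².
From P = σAT⁴, T = (P / σA)^(1/4) = (853 / (5.67×10⁻⁸ × 0.0302))^(1/4).
T = (4.99×10^11)^(1/4) = 840 K.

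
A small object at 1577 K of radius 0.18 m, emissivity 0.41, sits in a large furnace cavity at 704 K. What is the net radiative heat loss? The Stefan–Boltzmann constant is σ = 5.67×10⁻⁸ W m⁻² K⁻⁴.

Q ≈ 56200 W

A = 4πr² = 4π × (0.18)² = 0.407 m².
Q = εσA(T⁴ − T_s⁴). T⁴ − T_s⁴ = (1577)⁴ − (704)⁴ = 6.18×10^12 − 2.46×10^11 = 5.94×10^12 K⁴.
Q = 0.41 × 5.67×10⁻⁸ × 0.407 × 5.94×10^12 = 56200 W.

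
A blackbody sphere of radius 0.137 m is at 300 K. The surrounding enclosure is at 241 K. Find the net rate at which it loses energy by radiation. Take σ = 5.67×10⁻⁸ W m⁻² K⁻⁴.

Q ≈ 63.2 W

A = 4πr² = 4π × (0.137)² = 0.236 m².
Q = σA(T⁴ − T_s⁴). T⁴ − T_s⁴ = (300)⁴ − (241)⁴ = 8.10×10^9 − 3.37×10^9 = 4.73×10^9 K⁴.
Q = 5.67×10⁻⁸ × 0.236 × 4.73×10^9 = 63.2 W.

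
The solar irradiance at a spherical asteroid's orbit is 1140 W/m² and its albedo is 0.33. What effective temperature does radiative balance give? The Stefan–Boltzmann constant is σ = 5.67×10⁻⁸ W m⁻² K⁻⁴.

T ≈ 241 K

Power absorbed = (1−a)S·πR²; power emitted = 4πR²σT⁴. Equating and cancelling πR²:
T = ((1−a)S / 4σ)^(1/4) = (764 / (4 × 5.67×10⁻⁸))^(1/4) = (3.37×10^9)^(1/4).
T = 241 K.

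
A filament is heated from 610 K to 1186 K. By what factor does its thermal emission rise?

P ∝ T⁴, so the ratio is (1186/610)⁴ = (1.944)⁴ = 14.3.

ratio ≈ 14.3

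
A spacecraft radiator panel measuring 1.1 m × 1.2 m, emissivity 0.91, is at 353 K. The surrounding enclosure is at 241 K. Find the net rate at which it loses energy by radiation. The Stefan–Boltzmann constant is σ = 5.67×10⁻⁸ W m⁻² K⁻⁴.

Q ≈ 828 W

A = 1.1 × 1.2 = 1.32 m².
Q = εσA(T⁴ − T_s⁴). T⁴ − T_s⁴ = (353)⁴ − (241)⁴ = 1.55×10^10 − 3.37×10^9 = 1.22×10^10 K⁴.
Q = 0.91 × 5.67×10⁻⁸ × 1.32 × 1.22×10^10 = 828 W.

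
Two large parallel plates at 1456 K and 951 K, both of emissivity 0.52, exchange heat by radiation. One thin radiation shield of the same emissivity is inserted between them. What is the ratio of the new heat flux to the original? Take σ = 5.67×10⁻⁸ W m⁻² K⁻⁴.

ratio ≈ 0.500

With N identical shields there are N+1 = 2 gaps in series, each with the same radiative resistance, so the flux falls to 1/(N+1) of its unshielded value.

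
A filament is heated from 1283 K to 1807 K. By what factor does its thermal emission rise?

ratio ≈ 3.93

P ∝ T⁴, so the ratio is (1807/1283)⁴ = (1.408)⁴ = 3.93.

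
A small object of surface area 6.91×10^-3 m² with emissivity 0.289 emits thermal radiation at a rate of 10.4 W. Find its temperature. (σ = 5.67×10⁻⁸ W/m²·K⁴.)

T ≈ 551 K

From P = εσAT⁴, T = (P / εσA)^(1/4) = (10.4 / (0.289 × 5.67×10⁻⁸ × 6.91×10^-3))^(1/4).
T = (9.18×10^10)^(1/4) = 551 K.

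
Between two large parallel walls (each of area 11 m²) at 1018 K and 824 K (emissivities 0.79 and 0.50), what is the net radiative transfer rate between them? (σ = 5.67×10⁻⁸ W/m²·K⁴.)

For two large parallel gray plates, q = σ(T₁⁴ − T₂⁴) / (1/ε₁ + 1/ε₂ − 1).
1/ε₁ + 1/ε₂ − 1 = 1/0.79 + 1/0.50 − 1 = 2.266.
T₁⁴ − T₂⁴ = 1.07×10^12 − 4.61×10^11 = 6.13×10^11 K⁴.
q = 5.67×10⁻⁸ × 6.13×10^11 / 2.266 = 15300 W/m².
Q = q·A = 15300 × 11 = 1.69×10^5 W.

Q ≈ 1.69×10^5 W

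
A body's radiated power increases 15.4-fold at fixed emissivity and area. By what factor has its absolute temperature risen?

factor ≈ 1.98

P ∝ T⁴ ⇒ T ∝ P^(1/4), so T scales by (15.4)^(1/4) = 1.98.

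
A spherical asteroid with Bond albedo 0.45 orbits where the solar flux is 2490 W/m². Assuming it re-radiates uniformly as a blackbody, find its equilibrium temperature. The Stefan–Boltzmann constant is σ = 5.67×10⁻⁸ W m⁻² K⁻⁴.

T ≈ 279 K

Power absorbed = (1−a)S·πR²; power emitted = 4πR²σT⁴. Equating and cancelling πR²:
T = ((1−a)S / 4σ)^(1/4) = (1370 / (4 × 5.67×10⁻⁸))^(1/4) = (6.04×10^9)^(1/4).
T = 279 K.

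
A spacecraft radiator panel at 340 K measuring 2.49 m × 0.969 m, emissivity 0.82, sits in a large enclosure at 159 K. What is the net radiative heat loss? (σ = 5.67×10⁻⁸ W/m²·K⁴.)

Q ≈ 1430 W

A = 2.49 × 0.969 = 2.41 m².
Q = εσA(T⁴ − T_s⁴). T⁴ − T_s⁴ = (340)⁴ − (159)⁴ = 1.34×10^10 − 6.39×10^8 = 1.27×10^10 K⁴.
Q = 0.82 × 5.67×10⁻⁸ × 2.41 × 1.27×10^10 = 1430 W.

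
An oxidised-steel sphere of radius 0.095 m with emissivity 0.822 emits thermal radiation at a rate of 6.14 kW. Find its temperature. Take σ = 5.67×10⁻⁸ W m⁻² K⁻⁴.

A = 4πr² = 4π × (0.095)² = 0.113 m².
From P = εσAT⁴, T = (P / εσA)^(1/4) = (6140 / (0.822 × 5.67×10⁻⁸ × 0.113))^(1/4).
T = (1.16×10^12)^(1/4) = 1040 K.

T ≈ 1040 K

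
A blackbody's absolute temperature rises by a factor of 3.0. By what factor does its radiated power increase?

P ∝ T⁴, so the power scales as (3.0)⁴ = 81.0.

factor ≈ 81.0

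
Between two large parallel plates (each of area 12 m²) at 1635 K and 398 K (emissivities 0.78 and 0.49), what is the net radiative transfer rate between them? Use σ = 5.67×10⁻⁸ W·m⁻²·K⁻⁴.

For two large parallel gray plates, q = σ(T₁⁴ − T₂⁴) / (1/ε₁ + 1/ε₂ − 1).
1/ε₁ + 1/ε₂ − 1 = 1/0.78 + 1/0.49 − 1 = 2.323.
T₁⁴ − T₂⁴ = 7.15×10^12 − 2.51×10^10 = 7.12×10^12 K⁴.
q = 5.67×10⁻⁸ × 7.12×10^12 / 2.323 = 1.74×10^5 W/m².
Q = q·A = 1.74×10^5 × 12 = 2.09×10^6 W.

Q ≈ 2.09×10^6 W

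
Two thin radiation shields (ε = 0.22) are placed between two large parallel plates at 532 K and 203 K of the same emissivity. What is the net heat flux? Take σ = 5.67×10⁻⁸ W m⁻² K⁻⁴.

Each of the 3 gaps contributes resistance (2/ε − 1) = 2/0.22 − 1 = 8.091; total = 24.27.
q = σ(T₁⁴ − T₂⁴) / 24.27 = 5.67×10⁻⁸ × 7.84×10^10 / 24.27 = 183 W/m².

q ≈ 183 W/m²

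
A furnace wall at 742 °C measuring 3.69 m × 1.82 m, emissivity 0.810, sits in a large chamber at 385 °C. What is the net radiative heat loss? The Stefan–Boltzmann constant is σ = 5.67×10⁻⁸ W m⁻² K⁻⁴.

A = 3.69 × 1.82 = 6.72 m².
Convert: 742 °C = 1015 K; 385 °C = 658 K.
Q = εσA(T⁴ − T_s⁴). T⁴ − T_s⁴ = (1015)⁴ − (658)⁴ = 1.06×10^12 − 1.87×10^11 = 8.74×10^11 K⁴.
Q = 0.810 × 5.67×10⁻⁸ × 6.72 × 8.74×10^11 = 2.70×10^5 W.

Q ≈ 2.70×10^5 W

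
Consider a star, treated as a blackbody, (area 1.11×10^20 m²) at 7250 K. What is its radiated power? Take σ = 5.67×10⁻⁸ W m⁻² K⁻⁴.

P = σAT⁴ = 5.67×10⁻⁸ × 1.11×10^20 × (7250)⁴ = 5.67×10⁻⁸ × 1.11×10^20 × 2.76×10^15.
P = 1.74×10^28 W.

P ≈ 1.74×10^28 W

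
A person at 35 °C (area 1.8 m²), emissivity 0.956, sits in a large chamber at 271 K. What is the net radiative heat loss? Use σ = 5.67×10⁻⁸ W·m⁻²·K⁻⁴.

Convert: 35 °C = 308 K.
Q = εσA(T⁴ − T_s⁴). T⁴ − T_s⁴ = (308)⁴ − (271)⁴ = 9.00×10^9 − 5.39×10^9 = 3.61×10^9 K⁴.
Q = 0.956 × 5.67×10⁻⁸ × 1.80 × 3.61×10^9 = 352 W.

Q ≈ 352 W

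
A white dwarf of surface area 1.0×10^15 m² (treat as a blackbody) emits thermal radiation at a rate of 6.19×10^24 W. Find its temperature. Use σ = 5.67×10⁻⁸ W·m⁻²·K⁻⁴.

From P = σAT⁴, T = (P / σA)^(1/4) = (6.19×10^24 / (5.67×10⁻⁸ × 1.00×10^15))^(1/4).
T = (1.09×10^17)^(1/4) = 18200 K.

T ≈ 18200 K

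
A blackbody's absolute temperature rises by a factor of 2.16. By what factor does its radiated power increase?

factor ≈ 21.8

P ∝ T⁴, so the power scales as (2.16)⁴ = 21.8.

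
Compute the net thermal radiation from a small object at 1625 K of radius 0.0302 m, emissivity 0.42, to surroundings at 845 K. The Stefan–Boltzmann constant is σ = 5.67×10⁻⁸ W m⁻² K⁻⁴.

A = 4πr² = 4π × (0.0302)² = 0.0115 m².
Q = εσA(T⁴ − T_s⁴). T⁴ − T_s⁴ = (1625)⁴ − (845)⁴ = 6.97×10^12 − 5.10×10^11 = 6.46×10^12 K⁴.
Q = 0.42 × 5.67×10⁻⁸ × 0.0115 × 6.46×10^12 = 1760 W.

Q ≈ 1760 W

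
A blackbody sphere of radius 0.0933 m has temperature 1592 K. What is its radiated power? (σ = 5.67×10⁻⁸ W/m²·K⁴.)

P ≈ 39800 W

A = 4πr² = 4π × (0.0933)² = 0.109 m².
P = σAT⁴ = 5.67×10⁻⁸ × 0.109 × (1592)⁴ = 5.67×10⁻⁸ × 0.109 × 6.42×10^12.
P = 39800 W.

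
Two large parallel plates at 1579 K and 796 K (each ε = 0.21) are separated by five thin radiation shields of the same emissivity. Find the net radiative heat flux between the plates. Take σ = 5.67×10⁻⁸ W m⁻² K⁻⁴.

q ≈ 6450 W/m²

Each of the 6 gaps contributes resistance (2/ε − 1) = 2/0.21 − 1 = 8.524; total = 51.14.
q = σ(T₁⁴ − T₂⁴) / 51.14 = 5.67×10⁻⁸ × 5.81×10^12 / 51.14 = 6450 W/m².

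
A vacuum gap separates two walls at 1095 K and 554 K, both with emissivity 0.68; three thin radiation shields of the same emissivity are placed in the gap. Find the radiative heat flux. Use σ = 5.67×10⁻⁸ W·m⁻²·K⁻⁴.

q ≈ 9810 W/m²

Each of the 4 gaps contributes resistance (2/ε − 1) = 2/0.68 − 1 = 1.941; total = 7.765.
q = σ(T₁⁴ − T₂⁴) / 7.765 = 5.67×10⁻⁸ × 1.34×10^12 / 7.765 = 9810 W/m².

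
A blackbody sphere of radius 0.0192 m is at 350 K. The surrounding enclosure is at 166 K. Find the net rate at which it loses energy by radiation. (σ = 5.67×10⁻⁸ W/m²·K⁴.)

Q ≈ 3.74 W

A = 4πr² = 4π × (0.0192)² = 4.63×10^-3 m².
Q = σA(T⁴ − T_s⁴). T⁴ − T_s⁴ = (350)⁴ − (166)⁴ = 1.50×10^10 − 7.59×10^8 = 1.42×10^10 K⁴.
Q = 5.67×10⁻⁸ × 4.63×10^-3 × 1.42×10^10 = 3.74 W.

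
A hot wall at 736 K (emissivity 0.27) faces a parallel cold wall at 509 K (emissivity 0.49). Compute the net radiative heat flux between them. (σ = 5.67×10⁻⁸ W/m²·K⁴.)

q ≈ 2700 W/m²

For two large parallel gray plates, q = σ(T₁⁴ − T₂⁴) / (1/ε₁ + 1/ε₂ − 1).
1/ε₁ + 1/ε₂ − 1 = 1/0.27 + 1/0.49 − 1 = 4.745.
T₁⁴ − T₂⁴ = 2.93×10^11 − 6.71×10^10 = 2.26×10^11 K⁴.
q = 5.67×10⁻⁸ × 2.26×10^11 / 4.745 = 2700 W/m².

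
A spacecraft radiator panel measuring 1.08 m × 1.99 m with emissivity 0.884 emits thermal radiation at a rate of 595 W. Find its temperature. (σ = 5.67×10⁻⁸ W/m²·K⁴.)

A = 1.08 × 1.99 = 2.15 m².
From P = εσAT⁴, T = (P / εσA)^(1/4) = (595 / (0.884 × 5.67×10⁻⁸ × 2.15))^(1/4).
T = (5.52×10^9)^(1/4) = 273 K.

T ≈ 273 K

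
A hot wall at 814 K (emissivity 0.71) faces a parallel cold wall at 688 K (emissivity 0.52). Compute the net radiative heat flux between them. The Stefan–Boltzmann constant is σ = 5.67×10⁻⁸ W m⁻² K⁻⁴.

For two large parallel gray plates, q = σ(T₁⁴ − T₂⁴) / (1/ε₁ + 1/ε₂ − 1).
1/ε₁ + 1/ε₂ − 1 = 1/0.71 + 1/0.52 − 1 = 2.332.
T₁⁴ − T₂⁴ = 4.39×10^11 − 2.24×10^11 = 2.15×10^11 K⁴.
q = 5.67×10⁻⁸ × 2.15×10^11 / 2.332 = 5230 W/m².

q ≈ 5230 W/m²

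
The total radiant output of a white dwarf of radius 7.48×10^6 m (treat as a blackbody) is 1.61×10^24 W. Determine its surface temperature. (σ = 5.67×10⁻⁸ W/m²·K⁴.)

T ≈ 14200 K

A = 4πr² = 4π × (7.48×10^6)² = 7.03×10^14 m².
From P = σAT⁴, T = (P / σA)^(1/4) = (1.61×10^24 / (5.67×10⁻⁸ × 7.03×10^14))^(1/4).
T = (4.04×10^16)^(1/4) = 14200 K.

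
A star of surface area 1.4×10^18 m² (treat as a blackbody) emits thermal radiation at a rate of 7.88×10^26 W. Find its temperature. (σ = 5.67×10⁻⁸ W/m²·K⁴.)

T ≈ 9980 K

From P = σAT⁴, T = (P / σA)^(1/4) = (7.88×10^26 / (5.67×10⁻⁸ × 1.40×10^18))^(1/4).
T = (9.93×10^15)^(1/4) = 9980 K.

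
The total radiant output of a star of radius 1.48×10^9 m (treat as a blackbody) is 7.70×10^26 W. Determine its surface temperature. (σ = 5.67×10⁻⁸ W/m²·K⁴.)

A = 4πr² = 4π × (1.48×10^9)² = 2.75×10^19 m².
From P = σAT⁴, T = (P / σA)^(1/4) = (7.70×10^26 / (5.67×10⁻⁸ × 2.75×10^19))^(1/4).
T = (4.93×10^14)^(1/4) = 4710 K.

T ≈ 4710 K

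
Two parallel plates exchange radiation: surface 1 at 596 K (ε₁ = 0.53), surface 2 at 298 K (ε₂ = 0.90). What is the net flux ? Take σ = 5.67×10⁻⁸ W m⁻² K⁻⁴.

q ≈ 3360 W/m²

For two large parallel gray plates, q = σ(T₁⁴ − T₂⁴) / (1/ε₁ + 1/ε₂ − 1).
1/ε₁ + 1/ε₂ − 1 = 1/0.53 + 1/0.90 − 1 = 1.998.
T₁⁴ − T₂⁴ = 1.26×10^11 − 7.89×10^9 = 1.18×10^11 K⁴.
q = 5.67×10⁻⁸ × 1.18×10^11 / 1.998 = 3360 W/m².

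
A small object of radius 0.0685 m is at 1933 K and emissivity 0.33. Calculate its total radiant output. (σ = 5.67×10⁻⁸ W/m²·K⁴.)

P ≈ 15400 W

A = 4πr² = 4π × (0.0685)² = 0.0590 m².
P = εσAT⁴ = 0.33 × 5.67×10⁻⁸ × 0.0590 × (1933)⁴ = 0.33 × 5.67×10⁻⁸ × 0.0590 × 1.40×10^13.
P = 15400 W.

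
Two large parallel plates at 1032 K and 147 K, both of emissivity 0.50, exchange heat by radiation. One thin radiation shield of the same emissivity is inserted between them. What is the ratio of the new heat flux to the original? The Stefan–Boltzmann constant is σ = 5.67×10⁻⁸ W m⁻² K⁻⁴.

ratio ≈ 0.500

With N identical shields there are N+1 = 2 gaps in series, each with the same radiative resistance, so the flux falls to 1/(N+1) of its unshielded value.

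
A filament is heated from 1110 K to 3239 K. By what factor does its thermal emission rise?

ratio ≈ 72.5

P ∝ T⁴, so the ratio is (3239/1110)⁴ = (2.918)⁴ = 72.5.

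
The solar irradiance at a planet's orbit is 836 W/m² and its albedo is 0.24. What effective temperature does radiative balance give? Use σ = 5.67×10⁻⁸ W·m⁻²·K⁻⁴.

Power absorbed = (1−a)S·πR²; power emitted = 4πR²σT⁴. Equating and cancelling πR²:
T = ((1−a)S / 4σ)^(1/4) = (635 / (4 × 5.67×10⁻⁸))^(1/4) = (2.80×10^9)^(1/4).
T = 230 K.

T ≈ 230 K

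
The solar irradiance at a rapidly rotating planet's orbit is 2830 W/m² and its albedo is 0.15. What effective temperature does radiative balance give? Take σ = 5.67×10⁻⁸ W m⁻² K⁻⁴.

T ≈ 321 K

Power absorbed = (1−a)S·πR²; power emitted = 4πR²σT⁴. Equating and cancelling πR²:
T = ((1−a)S / 4σ)^(1/4) = (2410 / (4 × 5.67×10⁻⁸))^(1/4) = (1.06×10^10)^(1/4).
T = 321 K.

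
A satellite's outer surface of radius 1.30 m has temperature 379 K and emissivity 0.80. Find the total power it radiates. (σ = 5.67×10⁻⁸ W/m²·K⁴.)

P ≈ 19900 W

A = 4πr² = 4π × (1.30)² = 21.2 m².
P = εσAT⁴ = 0.80 × 5.67×10⁻⁸ × 21.2 × (379)⁴ = 0.80 × 5.67×10⁻⁸ × 21.2 × 2.06×10^10.
P = 19900 W.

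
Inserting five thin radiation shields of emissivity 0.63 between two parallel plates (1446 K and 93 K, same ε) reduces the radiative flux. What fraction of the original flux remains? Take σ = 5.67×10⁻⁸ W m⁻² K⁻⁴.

With N identical shields there are N+1 = 6 gaps in series, each with the same radiative resistance, so the flux falls to 1/(N+1) of its unshielded value.

ratio ≈ 0.167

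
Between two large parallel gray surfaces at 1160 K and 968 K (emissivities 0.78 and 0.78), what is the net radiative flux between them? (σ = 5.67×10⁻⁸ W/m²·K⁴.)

For two large parallel gray plates, q = σ(T₁⁴ − T₂⁴) / (1/ε₁ + 1/ε₂ − 1).
1/ε₁ + 1/ε₂ − 1 = 1/0.78 + 1/0.78 − 1 = 1.564.
T₁⁴ − T₂⁴ = 1.81×10^12 − 8.78×10^11 = 9.33×10^11 K⁴.
q = 5.67×10⁻⁸ × 9.33×10^11 / 1.564 = 33800 W/m².

q ≈ 33800 W/m²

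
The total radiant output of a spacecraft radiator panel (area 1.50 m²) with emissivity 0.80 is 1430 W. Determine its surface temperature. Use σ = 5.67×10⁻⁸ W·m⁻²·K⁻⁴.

From P = εσAT⁴, T = (P / εσA)^(1/4) = (1430 / (0.80 × 5.67×10⁻⁸ × 1.50))^(1/4).
T = (2.10×10^10)^(1/4) = 381 K.

T ≈ 381 K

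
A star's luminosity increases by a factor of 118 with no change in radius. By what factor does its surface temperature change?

P ∝ T⁴ ⇒ T ∝ P^(1/4), so T scales by (118)^(1/4) = 3.30.

factor ≈ 3.30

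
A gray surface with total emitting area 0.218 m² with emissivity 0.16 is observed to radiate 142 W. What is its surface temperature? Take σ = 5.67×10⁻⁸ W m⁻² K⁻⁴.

From P = εσAT⁴, T = (P / εσA)^(1/4) = (142 / (0.16 × 5.67×10⁻⁸ × 0.218))^(1/4).
T = (7.18×10^10)^(1/4) = 518 K.

T ≈ 518 K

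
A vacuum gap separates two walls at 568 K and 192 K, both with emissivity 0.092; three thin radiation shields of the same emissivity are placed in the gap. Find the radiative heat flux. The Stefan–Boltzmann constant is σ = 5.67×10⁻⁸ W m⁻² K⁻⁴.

q ≈ 70.2 W/m²

Each of the 4 gaps contributes resistance (2/ε − 1) = 2/0.092 − 1 = 20.74; total = 82.96.
q = σ(T₁⁴ − T₂⁴) / 82.96 = 5.67×10⁻⁸ × 1.03×10^11 / 82.96 = 70.2 W/m².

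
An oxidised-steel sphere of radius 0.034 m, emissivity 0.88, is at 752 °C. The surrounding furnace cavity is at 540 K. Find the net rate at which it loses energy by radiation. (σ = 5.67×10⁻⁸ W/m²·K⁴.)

A = 4πr² = 4π × (0.034)² = 0.0145 m².
Convert: 752 °C = 1025 K.
Q = εσA(T⁴ − T_s⁴). T⁴ − T_s⁴ = (1025)⁴ − (540)⁴ = 1.10×10^12 − 8.50×10^10 = 1.02×10^12 K⁴.
Q = 0.88 × 5.67×10⁻⁸ × 0.0145 × 1.02×10^12 = 738 W.

Q ≈ 738 W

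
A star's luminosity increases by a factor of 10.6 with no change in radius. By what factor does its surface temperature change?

factor ≈ 1.80

P ∝ T⁴ ⇒ T ∝ P^(1/4), so T scales by (10.6)^(1/4) = 1.80.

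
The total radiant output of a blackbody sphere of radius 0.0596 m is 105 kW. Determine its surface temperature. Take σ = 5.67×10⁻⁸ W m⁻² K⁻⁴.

A = 4πr² = 4π × (0.0596)² = 0.0446 m².
From P = σAT⁴, T = (P / σA)^(1/4) = (1.05×10^5 / (5.67×10⁻⁸ × 0.0446))^(1/4).
T = (4.15×10^13)^(1/4) = 2540 K.

T ≈ 2540 K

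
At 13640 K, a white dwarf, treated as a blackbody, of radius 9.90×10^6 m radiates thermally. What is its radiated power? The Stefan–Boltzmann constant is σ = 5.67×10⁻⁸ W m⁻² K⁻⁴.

A = 4πr² = 4π × (9.90×10^6)² = 1.23×10^15 m².
P = σAT⁴ = 5.67×10⁻⁸ × 1.23×10^15 × (13640)⁴ = 5.67×10⁻⁸ × 1.23×10^15 × 3.46×10^16.
P = 2.42×10^24 W.

P ≈ 2.42×10^24 W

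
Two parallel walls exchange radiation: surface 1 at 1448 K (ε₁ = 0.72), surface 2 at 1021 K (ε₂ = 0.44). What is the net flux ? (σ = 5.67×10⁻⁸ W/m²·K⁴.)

For two large parallel gray plates, q = σ(T₁⁴ − T₂⁴) / (1/ε₁ + 1/ε₂ − 1).
1/ε₁ + 1/ε₂ − 1 = 1/0.72 + 1/0.44 − 1 = 2.662.
T₁⁴ − T₂⁴ = 4.40×10^12 − 1.09×10^12 = 3.31×10^12 K⁴.
q = 5.67×10⁻⁸ × 3.31×10^12 / 2.662 = 70500 W/m².

q ≈ 70500 W/m²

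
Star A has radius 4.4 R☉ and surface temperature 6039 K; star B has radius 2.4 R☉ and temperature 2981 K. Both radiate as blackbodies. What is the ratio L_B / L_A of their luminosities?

L_B/L_A ≈ 0.0177

L = 4πR²σT⁴ ∝ R²T⁴, so L_B/L_A = (2.4/4.4)² × (2981/6039)⁴ = 0.298 × 0.0594 = 0.0177.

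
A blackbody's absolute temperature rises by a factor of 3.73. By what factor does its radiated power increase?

factor ≈ 194

P ∝ T⁴, so the power scales as (3.73)⁴ = 194.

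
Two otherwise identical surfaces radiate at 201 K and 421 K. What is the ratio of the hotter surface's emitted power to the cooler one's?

P ∝ T⁴, so the ratio is (421/201)⁴ = (2.095)⁴ = 19.2.

ratio ≈ 19.2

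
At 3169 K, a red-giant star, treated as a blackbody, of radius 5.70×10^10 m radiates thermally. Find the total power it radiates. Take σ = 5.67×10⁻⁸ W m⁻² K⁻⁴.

A = 4πr² = 4π × (5.70×10^10)² = 4.08×10^22 m².
P = σAT⁴ = 5.67×10⁻⁸ × 4.08×10^22 × (3169)⁴ = 5.67×10⁻⁸ × 4.08×10^22 × 1.01×10^14.
P = 2.33×10^29 W.

P ≈ 2.33×10^29 W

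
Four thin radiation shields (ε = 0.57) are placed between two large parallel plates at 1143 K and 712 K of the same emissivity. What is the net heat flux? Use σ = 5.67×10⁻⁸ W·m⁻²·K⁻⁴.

q ≈ 6550 W/m²

Each of the 5 gaps contributes resistance (2/ε − 1) = 2/0.57 − 1 = 2.509; total = 12.54.
q = σ(T₁⁴ − T₂⁴) / 12.54 = 5.67×10⁻⁸ × 1.45×10^12 / 12.54 = 6550 W/m².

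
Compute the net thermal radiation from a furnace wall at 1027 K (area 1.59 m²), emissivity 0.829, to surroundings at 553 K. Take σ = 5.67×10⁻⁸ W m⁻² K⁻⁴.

Q = εσA(T⁴ − T_s⁴). T⁴ − T_s⁴ = (1027)⁴ − (553)⁴ = 1.11×10^12 − 9.35×10^10 = 1.02×10^12 K⁴.
Q = 0.829 × 5.67×10⁻⁸ × 1.59 × 1.02×10^12 = 76200 W.

Q ≈ 76200 W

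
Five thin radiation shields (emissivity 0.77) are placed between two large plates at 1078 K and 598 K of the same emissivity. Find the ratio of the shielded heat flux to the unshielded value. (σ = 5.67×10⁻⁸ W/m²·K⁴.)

ratio ≈ 0.167

With N identical shields there are N+1 = 6 gaps in series, each with the same radiative resistance, so the flux falls to 1/(N+1) of its unshielded value.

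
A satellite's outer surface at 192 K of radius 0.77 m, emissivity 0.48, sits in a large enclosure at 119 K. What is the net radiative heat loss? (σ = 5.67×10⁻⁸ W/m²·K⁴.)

A = 4πr² = 4π × (0.77)² = 7.45 m².
Q = εσA(T⁴ − T_s⁴). T⁴ − T_s⁴ = (192)⁴ − (119)⁴ = 1.36×10^9 − 2.01×10^8 = 1.16×10^9 K⁴.
Q = 0.48 × 5.67×10⁻⁸ × 7.45 × 1.16×10^9 = 235 W.

Q ≈ 235 W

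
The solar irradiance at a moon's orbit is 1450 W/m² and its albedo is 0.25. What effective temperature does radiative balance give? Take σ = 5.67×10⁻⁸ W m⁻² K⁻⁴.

Power absorbed = (1−a)S·πR²; power emitted = 4πR²σT⁴. Equating and cancelling πR²:
T = ((1−a)S / 4σ)^(1/4) = (1090 / (4 × 5.67×10⁻⁸))^(1/4) = (4.79×10^9)^(1/4).
T = 263 K.

T ≈ 263 K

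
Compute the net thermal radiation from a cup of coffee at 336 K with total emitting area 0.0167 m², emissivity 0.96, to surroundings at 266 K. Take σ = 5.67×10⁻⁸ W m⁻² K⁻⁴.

Q = εσA(T⁴ − T_s⁴). T⁴ − T_s⁴ = (336)⁴ − (266)⁴ = 1.27×10^10 − 5.01×10^9 = 7.74×10^9 K⁴.
Q = 0.96 × 5.67×10⁻⁸ × 0.0167 × 7.74×10^9 = 7.03 W.

Q ≈ 7.03 W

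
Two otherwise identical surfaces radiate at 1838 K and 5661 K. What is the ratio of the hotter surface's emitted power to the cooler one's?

P ∝ T⁴, so the ratio is (5661/1838)⁴ = (3.080)⁴ = 90.0.

ratio ≈ 90.0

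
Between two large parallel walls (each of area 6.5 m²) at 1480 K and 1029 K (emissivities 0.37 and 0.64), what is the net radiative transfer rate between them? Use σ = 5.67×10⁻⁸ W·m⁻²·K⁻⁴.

For two large parallel gray plates, q = σ(T₁⁴ − T₂⁴) / (1/ε₁ + 1/ε₂ − 1).
1/ε₁ + 1/ε₂ − 1 = 1/0.37 + 1/0.64 − 1 = 3.265.
T₁⁴ − T₂⁴ = 4.80×10^12 − 1.12×10^12 = 3.68×10^12 K⁴.
q = 5.67×10⁻⁸ × 3.68×10^12 / 3.265 = 63800 W/m².
Q = q·A = 63800 × 6.5 = 4.15×10^5 W.

Q ≈ 4.15×10^5 W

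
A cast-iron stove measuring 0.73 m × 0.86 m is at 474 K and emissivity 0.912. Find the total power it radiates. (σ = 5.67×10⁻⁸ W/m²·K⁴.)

A = 0.73 × 0.86 = 0.628 m².
Stefan–Boltzmann: P = εσAT⁴ = 0.912 × 5.67×10⁻⁸ × 0.628 × (474)⁴ = 0.912 × 5.67×10⁻⁸ × 0.628 × 5.05×10^10.
P = 1640 W.

P ≈ 1640 W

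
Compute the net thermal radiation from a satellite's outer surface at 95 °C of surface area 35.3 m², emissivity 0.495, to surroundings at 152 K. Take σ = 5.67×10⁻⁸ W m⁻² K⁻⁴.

Convert: 95 °C = 368 K.
Q = εσA(T⁴ − T_s⁴). T⁴ − T_s⁴ = (368)⁴ − (152)⁴ = 1.83×10^10 − 5.34×10^8 = 1.78×10^10 K⁴.
Q = 0.495 × 5.67×10⁻⁸ × 35.3 × 1.78×10^10 = 17600 W.

Q ≈ 17600 W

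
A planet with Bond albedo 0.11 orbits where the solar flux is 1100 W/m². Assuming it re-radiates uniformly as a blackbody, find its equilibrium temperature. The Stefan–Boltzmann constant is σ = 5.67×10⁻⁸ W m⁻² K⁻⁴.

T ≈ 256 K

Power absorbed = (1−a)S·πR²; power emitted = 4πR²σT⁴. Equating and cancelling πR²:
T = ((1−a)S / 4σ)^(1/4) = (979 / (4 × 5.67×10⁻⁸))^(1/4) = (4.32×10^9)^(1/4).
T = 256 K.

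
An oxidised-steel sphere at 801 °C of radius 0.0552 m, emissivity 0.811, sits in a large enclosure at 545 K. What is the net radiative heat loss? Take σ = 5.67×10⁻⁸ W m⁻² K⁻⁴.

Q ≈ 2190 W

A = 4πr² = 4π × (0.0552)² = 0.0383 m².
Convert: 801 °C = 1074 K.
Q = εσA(T⁴ − T_s⁴). T⁴ − T_s⁴ = (1074)⁴ − (545)⁴ = 1.33×10^12 − 8.82×10^10 = 1.24×10^12 K⁴.
Q = 0.811 × 5.67×10⁻⁸ × 0.0383 × 1.24×10^12 = 2190 W.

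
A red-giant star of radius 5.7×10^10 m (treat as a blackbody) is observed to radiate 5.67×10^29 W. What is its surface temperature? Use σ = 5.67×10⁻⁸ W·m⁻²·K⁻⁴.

T ≈ 3960 K

A = 4πr² = 4π × (5.7×10^10)² = 4.08×10^22 m².
From P = σAT⁴, T = (P / σA)^(1/4) = (5.67×10^29 / (5.67×10⁻⁸ × 4.08×10^22))^(1/4).
T = (2.45×10^14)^(1/4) = 3960 K.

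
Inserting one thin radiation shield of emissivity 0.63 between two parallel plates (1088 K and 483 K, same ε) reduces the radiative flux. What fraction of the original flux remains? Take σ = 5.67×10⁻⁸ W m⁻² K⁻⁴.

ratio ≈ 0.500

With N identical shields there are N+1 = 2 gaps in series, each with the same radiative resistance, so the flux falls to 1/(N+1) of its unshielded value.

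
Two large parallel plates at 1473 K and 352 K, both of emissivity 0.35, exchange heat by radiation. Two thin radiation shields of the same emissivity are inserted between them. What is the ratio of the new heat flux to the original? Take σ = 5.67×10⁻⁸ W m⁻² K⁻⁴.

ratio ≈ 0.333

With N identical shields there are N+1 = 3 gaps in series, each with the same radiative resistance, so the flux falls to 1/(N+1) of its unshielded value.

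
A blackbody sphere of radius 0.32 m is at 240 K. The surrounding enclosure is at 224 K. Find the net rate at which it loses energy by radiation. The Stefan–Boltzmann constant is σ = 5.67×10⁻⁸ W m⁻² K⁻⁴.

A = 4πr² = 4π × (0.32)² = 1.29 m².
Q = σA(T⁴ − T_s⁴). T⁴ − T_s⁴ = (240)⁴ − (224)⁴ = 3.32×10^9 − 2.52×10^9 = 8.00×10^8 K⁴.
Q = 5.67×10⁻⁸ × 1.29 × 8.00×10^8 = 58.4 W.

Q ≈ 58.4 W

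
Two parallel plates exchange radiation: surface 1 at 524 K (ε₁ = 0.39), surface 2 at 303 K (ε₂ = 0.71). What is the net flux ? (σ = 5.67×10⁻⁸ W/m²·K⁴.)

q ≈ 1280 W/m²

For two large parallel gray plates, q = σ(T₁⁴ − T₂⁴) / (1/ε₁ + 1/ε₂ − 1).
1/ε₁ + 1/ε₂ − 1 = 1/0.39 + 1/0.71 − 1 = 2.973.
T₁⁴ − T₂⁴ = 7.54×10^10 − 8.43×10^9 = 6.70×10^10 K⁴.
q = 5.67×10⁻⁸ × 6.70×10^10 / 2.973 = 1280 W/m².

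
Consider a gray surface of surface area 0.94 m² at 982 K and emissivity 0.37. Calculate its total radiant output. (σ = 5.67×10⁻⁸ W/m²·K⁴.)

Stefan–Boltzmann: P = εσAT⁴ = 0.37 × 5.67×10⁻⁸ × 0.940 × (982)⁴ = 0.37 × 5.67×10⁻⁸ × 0.940 × 9.30×10^11.
P = 18300 W.

P ≈ 18300 W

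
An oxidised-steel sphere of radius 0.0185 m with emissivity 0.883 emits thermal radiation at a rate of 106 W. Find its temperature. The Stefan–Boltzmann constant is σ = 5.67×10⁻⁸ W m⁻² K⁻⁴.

T ≈ 838 K

A = 4πr² = 4π × (0.0185)² = 4.30×10^-3 m².
From P = εσAT⁴, T = (P / εσA)^(1/4) = (106 / (0.883 × 5.67×10⁻⁸ × 4.30×10^-3))^(1/4).
T = (4.92×10^11)^(1/4) = 838 K.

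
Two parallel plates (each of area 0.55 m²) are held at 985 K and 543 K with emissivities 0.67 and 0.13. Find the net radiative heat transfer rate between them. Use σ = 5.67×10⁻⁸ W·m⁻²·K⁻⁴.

Q ≈ 3260 W

For two large parallel gray plates, q = σ(T₁⁴ − T₂⁴) / (1/ε₁ + 1/ε₂ − 1).
1/ε₁ + 1/ε₂ − 1 = 1/0.67 + 1/0.13 − 1 = 8.185.
T₁⁴ − T₂⁴ = 9.41×10^11 − 8.69×10^10 = 8.54×10^11 K⁴.
q = 5.67×10⁻⁸ × 8.54×10^11 / 8.185 = 5920 W/m².
Q = q·A = 5920 × 0.55 = 3260 W.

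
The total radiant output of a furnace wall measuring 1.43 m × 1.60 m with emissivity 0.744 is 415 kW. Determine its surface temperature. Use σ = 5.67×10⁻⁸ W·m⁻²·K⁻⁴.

T ≈ 1440 K

A = 1.43 × 1.60 = 2.29 m².
From P = εσAT⁴, T = (P / εσA)^(1/4) = (4.15×10^5 / (0.744 × 5.67×10⁻⁸ × 2.29))^(1/4).
T = (4.30×10^12)^(1/4) = 1440 K.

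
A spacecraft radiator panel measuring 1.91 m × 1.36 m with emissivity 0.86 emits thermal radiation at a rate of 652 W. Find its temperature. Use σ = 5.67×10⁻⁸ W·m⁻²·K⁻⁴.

T ≈ 268 K

A = 1.91 × 1.36 = 2.60 m².
From P = εσAT⁴, T = (P / εσA)^(1/4) = (652 / (0.86 × 5.67×10⁻⁸ × 2.60))^(1/4).
T = (5.15×10^9)^(1/4) = 268 K.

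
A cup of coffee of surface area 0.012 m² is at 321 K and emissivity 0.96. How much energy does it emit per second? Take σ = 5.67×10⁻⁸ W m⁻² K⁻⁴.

P ≈ 6.94 W

P = εσAT⁴ = 0.96 × 5.67×10⁻⁸ × 0.0120 × (321)⁴ = 0.96 × 5.67×10⁻⁸ × 0.0120 × 1.06×10^10.
P = 6.94 W.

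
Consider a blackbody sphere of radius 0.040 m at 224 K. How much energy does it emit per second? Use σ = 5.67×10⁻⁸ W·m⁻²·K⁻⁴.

A = 4πr² = 4π × (0.040)² = 0.0201 m².
P = σAT⁴ = 5.67×10⁻⁸ × 0.0201 × (224)⁴ = 5.67×10⁻⁸ × 0.0201 × 2.52×10^9.
P = 2.87 W.

P ≈ 2.87 W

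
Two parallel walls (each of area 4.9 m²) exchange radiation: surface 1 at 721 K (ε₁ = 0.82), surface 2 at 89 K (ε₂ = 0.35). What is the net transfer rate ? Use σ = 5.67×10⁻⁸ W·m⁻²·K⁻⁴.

For two large parallel gray plates, q = σ(T₁⁴ − T₂⁴) / (1/ε₁ + 1/ε₂ − 1).
1/ε₁ + 1/ε₂ − 1 = 1/0.82 + 1/0.35 − 1 = 3.077.
T₁⁴ − T₂⁴ = 2.70×10^11 − 6.27×10^7 = 2.70×10^11 K⁴.
q = 5.67×10⁻⁸ × 2.70×10^11 / 3.077 = 4980 W/m².
Q = q·A = 4980 × 4.9 = 24400 W.

Q ≈ 24400 W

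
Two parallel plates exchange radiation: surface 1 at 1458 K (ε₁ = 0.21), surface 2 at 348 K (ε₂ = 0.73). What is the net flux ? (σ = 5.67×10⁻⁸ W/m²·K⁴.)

q ≈ 49800 W/m²

For two large parallel gray plates, q = σ(T₁⁴ − T₂⁴) / (1/ε₁ + 1/ε₂ − 1).
1/ε₁ + 1/ε₂ − 1 = 1/0.21 + 1/0.73 − 1 = 5.132.
T₁⁴ − T₂⁴ = 4.52×10^12 − 1.47×10^10 = 4.50×10^12 K⁴.
q = 5.67×10⁻⁸ × 4.50×10^12 / 5.132 = 49800 W/m².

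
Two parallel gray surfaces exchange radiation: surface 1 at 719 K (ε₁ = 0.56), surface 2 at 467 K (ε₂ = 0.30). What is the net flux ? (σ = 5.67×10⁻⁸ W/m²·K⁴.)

For two large parallel gray plates, q = σ(T₁⁴ − T₂⁴) / (1/ε₁ + 1/ε₂ − 1).
1/ε₁ + 1/ε₂ − 1 = 1/0.56 + 1/0.30 − 1 = 4.119.
T₁⁴ − T₂⁴ = 2.67×10^11 − 4.76×10^10 = 2.20×10^11 K⁴.
q = 5.67×10⁻⁸ × 2.20×10^11 / 4.119 = 3020 W/m².

q ≈ 3020 W/m²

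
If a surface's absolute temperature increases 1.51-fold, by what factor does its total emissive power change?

factor ≈ 5.20

P ∝ T⁴, so the power scales as (1.51)⁴ = 5.20.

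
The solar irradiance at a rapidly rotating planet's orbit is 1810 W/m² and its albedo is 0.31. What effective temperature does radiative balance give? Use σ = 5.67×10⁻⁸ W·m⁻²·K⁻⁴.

Power absorbed = (1−a)S·πR²; power emitted = 4πR²σT⁴. Equating and cancelling πR²:
T = ((1−a)S / 4σ)^(1/4) = (1250 / (4 × 5.67×10⁻⁸))^(1/4) = (5.51×10^9)^(1/4).
T = 272 K.

T ≈ 272 K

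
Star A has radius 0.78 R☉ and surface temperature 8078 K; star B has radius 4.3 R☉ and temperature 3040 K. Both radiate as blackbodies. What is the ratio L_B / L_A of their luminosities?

L_B/L_A ≈ 0.610

L = 4πR²σT⁴ ∝ R²T⁴, so L_B/L_A = (4.3/0.78)² × (3040/8078)⁴ = 30.4 × 0.0201 = 0.610.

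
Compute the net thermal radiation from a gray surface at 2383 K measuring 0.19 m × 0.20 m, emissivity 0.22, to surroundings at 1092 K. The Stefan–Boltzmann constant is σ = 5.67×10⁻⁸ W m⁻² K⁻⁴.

A = 0.19 × 0.20 = 0.0380 m².
Q = εσA(T⁴ − T_s⁴). T⁴ − T_s⁴ = (2383)⁴ − (1092)⁴ = 3.22×10^13 − 1.42×10^12 = 3.08×10^13 K⁴.
Q = 0.22 × 5.67×10⁻⁸ × 0.0380 × 3.08×10^13 = 14600 W.

Q ≈ 14600 W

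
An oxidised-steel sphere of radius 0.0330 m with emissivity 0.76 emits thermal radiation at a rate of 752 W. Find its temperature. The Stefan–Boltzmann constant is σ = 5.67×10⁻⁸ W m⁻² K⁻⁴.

A = 4πr² = 4π × (0.0330)² = 0.0137 m².
From P = εσAT⁴, T = (P / εσA)^(1/4) = (752 / (0.76 × 5.67×10⁻⁸ × 0.0137))^(1/4).
T = (1.28×10^12)^(1/4) = 1060 K.

T ≈ 1060 K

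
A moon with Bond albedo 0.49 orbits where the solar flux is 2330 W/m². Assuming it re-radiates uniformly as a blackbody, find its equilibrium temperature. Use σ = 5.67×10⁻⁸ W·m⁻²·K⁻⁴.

T ≈ 269 K

Power absorbed = (1−a)S·πR²; power emitted = 4πR²σT⁴. Equating and cancelling πR²:
T = ((1−a)S / 4σ)^(1/4) = (1190 / (4 × 5.67×10⁻⁸))^(1/4) = (5.24×10^9)^(1/4).
T = 269 K.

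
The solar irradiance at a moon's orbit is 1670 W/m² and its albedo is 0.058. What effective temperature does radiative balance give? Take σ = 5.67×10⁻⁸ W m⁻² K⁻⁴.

T ≈ 289 K

Power absorbed = (1−a)S·πR²; power emitted = 4πR²σT⁴. Equating and cancelling πR²:
T = ((1−a)S / 4σ)^(1/4) = (1570 / (4 × 5.67×10⁻⁸))^(1/4) = (6.94×10^9)^(1/4).
T = 289 K.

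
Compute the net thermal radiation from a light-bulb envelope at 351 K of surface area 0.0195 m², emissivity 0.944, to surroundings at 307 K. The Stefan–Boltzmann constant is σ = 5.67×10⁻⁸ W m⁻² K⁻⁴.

Q ≈ 6.57 W

Q = εσA(T⁴ − T_s⁴). T⁴ − T_s⁴ = (351)⁴ − (307)⁴ = 1.52×10^10 − 8.88×10^9 = 6.30×10^9 K⁴.
Q = 0.944 × 5.67×10⁻⁸ × 0.0195 × 6.30×10^9 = 6.57 W.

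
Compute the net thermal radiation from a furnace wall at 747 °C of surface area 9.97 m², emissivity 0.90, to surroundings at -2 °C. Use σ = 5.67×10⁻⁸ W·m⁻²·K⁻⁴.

Convert: 747 °C = 1020 K; -2 °C = 271 K.
Q = εσA(T⁴ − T_s⁴). T⁴ − T_s⁴ = (1020)⁴ − (271)⁴ = 1.08×10^12 − 5.39×10^9 = 1.08×10^12 K⁴.
Q = 0.90 × 5.67×10⁻⁸ × 9.97 × 1.08×10^12 = 5.48×10^5 W.

Q ≈ 5.48×10^5 W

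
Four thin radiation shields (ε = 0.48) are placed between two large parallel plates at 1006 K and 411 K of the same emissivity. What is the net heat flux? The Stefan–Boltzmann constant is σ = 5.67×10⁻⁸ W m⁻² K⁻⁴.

Each of the 5 gaps contributes resistance (2/ε − 1) = 2/0.48 − 1 = 3.167; total = 15.83.
q = σ(T₁⁴ − T₂⁴) / 15.83 = 5.67×10⁻⁸ × 9.96×10^11 / 15.83 = 3570 W/m².

q ≈ 3570 W/m²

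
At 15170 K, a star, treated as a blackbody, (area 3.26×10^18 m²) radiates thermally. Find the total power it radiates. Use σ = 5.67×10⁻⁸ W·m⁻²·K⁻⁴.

P = σAT⁴ = 5.67×10⁻⁸ × 3.26×10^18 × (15170)⁴ = 5.67×10⁻⁸ × 3.26×10^18 × 5.30×10^16.
P = 9.79×10^27 W.

P ≈ 9.79×10^27 W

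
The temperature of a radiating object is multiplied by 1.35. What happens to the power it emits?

factor ≈ 3.32

P ∝ T⁴, so the power scales as (1.35)⁴ = 3.32.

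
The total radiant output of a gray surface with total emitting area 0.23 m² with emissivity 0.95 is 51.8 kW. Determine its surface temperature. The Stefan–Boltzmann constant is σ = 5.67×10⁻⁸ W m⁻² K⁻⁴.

T ≈ 1430 K

From P = εσAT⁴, T = (P / εσA)^(1/4) = (51800 / (0.95 × 5.67×10⁻⁸ × 0.230))^(1/4).
T = (4.18×10^12)^(1/4) = 1430 K.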